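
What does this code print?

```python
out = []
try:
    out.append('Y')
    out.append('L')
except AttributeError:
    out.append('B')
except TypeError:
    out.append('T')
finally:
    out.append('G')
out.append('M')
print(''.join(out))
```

Execution trace: 'Y' (try body) → 'L' (try body, no exception) → 'G' (finally) → 'M' (after the try/except). Output: YLGM

Answer: YLGM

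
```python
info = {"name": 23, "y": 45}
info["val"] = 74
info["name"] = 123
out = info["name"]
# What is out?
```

Trace:
`info = {"name": 23, "y": 45}` → info = {'name': 23, 'y': 45}
`info["val"] = 74` → info = {'name': 23, 'y': 45, 'val': 74}
`info["name"] = 123` → info = {'name': 123, 'y': 45, 'val': 74}
`out = info["name"]` → out = 123
So out = 123

Answer: 123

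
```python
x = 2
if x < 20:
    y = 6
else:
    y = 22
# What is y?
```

Trace:
`x = 2` → x = 2
`if x < 20: ...` → x < 20 is True → y = 6
So y = 6

Answer: 6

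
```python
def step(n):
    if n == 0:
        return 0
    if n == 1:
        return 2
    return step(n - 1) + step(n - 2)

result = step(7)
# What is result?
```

Build up from base cases: step(0)=0, step(1)=2, step(2)=2, step(3)=4, step(4)=6, step(5)=10, step(6)=16, ..., step(7)=26

Answer: 26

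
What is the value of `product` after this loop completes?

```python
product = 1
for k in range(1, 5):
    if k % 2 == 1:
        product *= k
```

Product of odd numbers 1 to 4
`product` takes the values: 1 → 3

Answer: 3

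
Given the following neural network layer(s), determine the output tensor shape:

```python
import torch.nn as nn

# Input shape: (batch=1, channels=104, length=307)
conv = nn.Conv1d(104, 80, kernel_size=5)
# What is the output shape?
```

Input: (1, 104, 307) -> Output: (1, 80, 303)

Answer: (1, 80, 303)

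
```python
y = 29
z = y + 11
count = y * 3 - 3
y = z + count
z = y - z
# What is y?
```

Trace:
`y = 29` → y = 29
`z = y + 11` → z = 40
`count = y * 3 - 3` → count = 84
`y = z + count` → y = 124
`z = y - z` → z = 84
So y = 124

Answer: 124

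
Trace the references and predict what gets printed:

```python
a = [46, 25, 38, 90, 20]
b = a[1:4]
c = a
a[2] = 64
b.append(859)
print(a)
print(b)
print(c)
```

Key concept: slice vs alias.
Step by step:
`a = [46, 25, 38, 90, 20]` → a = [46, 25, 38, 90, 20]
`b = a[1:4]` → b = [25, 38, 90]
`c = a` → c = [46, 25, 38, 90, 20] (same object as a)
`a[2] = 64` → a = [46, 25, 64, 90, 20] (same object as c); c = [46, 25, 64, 90, 20] (same object as a)
`b.append(859)` → b = [25, 38, 90, 859]
`print(a)` → prints [46, 25, 64, 90, 20]
`print(b)` → prints [25, 38, 90, 859]
`print(c)` → prints [46, 25, 64, 90, 20]

Answer:
[46, 25, 64, 90, 20]
[25, 38, 90, 859]
[46, 25, 64, 90, 20]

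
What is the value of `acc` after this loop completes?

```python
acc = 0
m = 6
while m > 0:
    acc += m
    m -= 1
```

Sum 6 down to 1
`acc` takes the values: 0 → 6 → 11 → 15 → 18 → 20 → 21

Answer: 21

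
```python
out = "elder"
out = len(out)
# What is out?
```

Trace:
`out = "elder"` → out = 'elder'
`out = len(out)` → out = 5
So out = 5

Answer: 5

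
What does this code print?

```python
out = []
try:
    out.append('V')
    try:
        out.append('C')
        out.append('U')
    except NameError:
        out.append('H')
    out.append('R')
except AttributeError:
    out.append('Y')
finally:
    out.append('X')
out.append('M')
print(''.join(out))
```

Execution trace: 'V' (try body) → 'C' (inner try body) → 'U' (inner try body, no exception) → 'R' (try body, no exception) → 'X' (finally) → 'M' (after the try/except). Output: VCURXM

Answer: VCURXM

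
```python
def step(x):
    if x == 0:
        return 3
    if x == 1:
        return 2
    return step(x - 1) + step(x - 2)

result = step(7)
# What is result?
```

Build up from base cases: step(0)=3, step(1)=2, step(2)=5, step(3)=7, step(4)=12, step(5)=19, step(6)=31, ..., step(7)=50

Answer: 50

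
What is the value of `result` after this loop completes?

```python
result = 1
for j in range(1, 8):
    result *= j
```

7! = 5040
`result` takes the values: 1 → 2 → 6 → 24 → 120 → 720 → 5040

Answer: 5040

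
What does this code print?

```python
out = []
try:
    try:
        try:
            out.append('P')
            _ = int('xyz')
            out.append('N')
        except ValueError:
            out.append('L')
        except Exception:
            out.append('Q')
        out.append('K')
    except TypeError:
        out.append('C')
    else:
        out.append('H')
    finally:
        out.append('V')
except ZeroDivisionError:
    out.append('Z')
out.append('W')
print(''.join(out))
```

Execution trace: 'P' (inner try body) → 'L' (inner except ValueError) → 'K' (try body, no exception) → 'H' (else) → 'V' (finally) → 'W' (after the try/except). Output: PLKHVW

Answer: PLKHVW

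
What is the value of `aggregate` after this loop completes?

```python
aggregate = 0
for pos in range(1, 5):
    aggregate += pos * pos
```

Sum of squares 1² to 4² = 30
`aggregate` takes the values: 0 → 1 → 5 → 14 → 30

Answer: 30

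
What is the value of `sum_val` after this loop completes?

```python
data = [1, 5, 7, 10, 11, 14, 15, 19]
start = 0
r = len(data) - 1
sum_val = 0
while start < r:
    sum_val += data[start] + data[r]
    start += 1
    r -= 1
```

Sum of pairs from ends
`sum_val` takes the values: 0 → 20 → 40 → 61 → 82

Answer: 82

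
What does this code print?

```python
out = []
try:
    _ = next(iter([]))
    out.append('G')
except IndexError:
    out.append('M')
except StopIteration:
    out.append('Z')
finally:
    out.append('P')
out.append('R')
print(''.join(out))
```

Execution trace: 'Z' (except StopIteration) → 'P' (finally) → 'R' (after the try/except). Output: ZPR

Answer: ZPR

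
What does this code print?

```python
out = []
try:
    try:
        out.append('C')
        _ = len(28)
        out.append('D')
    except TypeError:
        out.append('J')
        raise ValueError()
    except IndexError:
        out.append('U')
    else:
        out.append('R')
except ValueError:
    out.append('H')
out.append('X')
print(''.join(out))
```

Execution trace: 'C' (try body) → 'J' (except TypeError) → 'H' (outer except ValueError) → 'X' (after the try/except). Output: CJHX

Answer: CJHX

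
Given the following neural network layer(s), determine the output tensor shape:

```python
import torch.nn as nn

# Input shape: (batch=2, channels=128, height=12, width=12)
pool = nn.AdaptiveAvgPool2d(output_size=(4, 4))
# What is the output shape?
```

Input: (2, 128, 12, 12) -> Output: (2, 128, 4, 4)

Answer: (2, 128, 4, 4)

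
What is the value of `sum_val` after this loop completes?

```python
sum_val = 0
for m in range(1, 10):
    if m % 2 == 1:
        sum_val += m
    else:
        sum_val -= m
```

Add odd, subtract even
`sum_val` takes the values: 0 → 1 → -1 → 2 → -2 → 3 → -3 → 4 → -4 → 5

Answer: 5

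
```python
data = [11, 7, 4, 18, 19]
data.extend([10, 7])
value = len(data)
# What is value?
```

Trace:
`data = [11, 7, 4, 18, 19]` → data = [11, 7, 4, 18, 19]
`data.extend([10, 7])` → data = [11, 7, 4, 18, 19, 10, 7]
`value = len(data)` → value = 7
So value = 7

Answer: 7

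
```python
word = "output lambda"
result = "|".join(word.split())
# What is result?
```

Trace:
`word = "output lambda"` → word = 'output lambda'
`result = "|".join(word.split())` → result = 'output|lambda'
So result = 'output|lambda'

Answer: 'output|lambda'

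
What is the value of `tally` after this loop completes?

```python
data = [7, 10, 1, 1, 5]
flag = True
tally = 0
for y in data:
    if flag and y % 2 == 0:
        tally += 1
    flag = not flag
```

Count even values at even positions
`tally` takes the values: 0

Answer: 0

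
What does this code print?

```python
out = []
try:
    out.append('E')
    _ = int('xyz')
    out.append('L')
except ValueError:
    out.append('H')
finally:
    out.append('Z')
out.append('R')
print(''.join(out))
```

Execution trace: 'E' (try body) → 'H' (except ValueError) → 'Z' (finally) → 'R' (after the try/except). Output: EHZR

Answer: EHZR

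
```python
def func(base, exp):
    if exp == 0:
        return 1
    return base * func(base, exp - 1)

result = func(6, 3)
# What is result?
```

func(6, 3) = 6 * 6 * 6 = 216

Answer: 216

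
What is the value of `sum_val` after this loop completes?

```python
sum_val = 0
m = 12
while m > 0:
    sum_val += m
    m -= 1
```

Sum 12 down to 1
`sum_val` takes the values: 0 → 12 → 23 → 33 → 42 → 50 → 57 → 63 → 68 → 72 → 75 → 77 → 78

Answer: 78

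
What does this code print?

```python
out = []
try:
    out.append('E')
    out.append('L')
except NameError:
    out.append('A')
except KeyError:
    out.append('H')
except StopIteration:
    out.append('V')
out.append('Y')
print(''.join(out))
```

Execution trace: 'E' (try body) → 'L' (try body, no exception) → 'Y' (after the try/except). Output: ELY

Answer: ELY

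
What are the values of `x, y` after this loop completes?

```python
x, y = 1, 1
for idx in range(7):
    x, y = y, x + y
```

Fibonacci: after 7 iterations
`x, y` takes the values: (1, 1) → (1, 2) → (2, 3) → (3, 5) → (5, 8) → (8, 13) → (13, 21) → (21, 34)

Answer: 21, 34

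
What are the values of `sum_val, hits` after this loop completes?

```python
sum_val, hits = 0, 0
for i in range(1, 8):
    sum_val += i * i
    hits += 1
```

Sum of squares and count
`sum_val, hits` takes the values: (0, 0) → (1, 0) → (1, 1) → (5, 1) → (5, 2) → (14, 2) → (14, 3) → (30, 3) → (30, 4) → (55, 4) → (55, 5) → (91, 5) → (91, 6) → (140, 6) → (140, 7)

Answer: 140, 7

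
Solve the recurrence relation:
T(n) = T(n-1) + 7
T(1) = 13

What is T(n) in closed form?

Unrolling: T(n) = T(1) + 7·(n-1) = 13 + 7(n-1) = 7n + 6.

Answer: T(n) = 7n + 6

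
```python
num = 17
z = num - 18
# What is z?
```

Trace:
`num = 17` → num = 17
`z = num - 18` → z = -1
So z = -1

Answer: -1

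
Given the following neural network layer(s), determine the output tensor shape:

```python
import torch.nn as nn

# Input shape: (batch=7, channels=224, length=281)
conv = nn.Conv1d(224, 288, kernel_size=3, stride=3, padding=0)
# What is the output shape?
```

Input: (7, 224, 281) -> Output: (7, 288, 93)

Answer: (7, 288, 93)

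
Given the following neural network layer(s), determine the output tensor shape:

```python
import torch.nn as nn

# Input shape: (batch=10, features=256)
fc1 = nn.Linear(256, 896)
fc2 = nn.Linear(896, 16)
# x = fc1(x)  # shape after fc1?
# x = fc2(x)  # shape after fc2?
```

Input: (10, 256) -> after fc1: (10, 896) -> Output: (10, 16)

Answer: (10, 16)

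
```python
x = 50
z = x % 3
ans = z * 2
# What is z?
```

Trace:
`x = 50` → x = 50
`z = x % 3` → z = 2
`ans = z * 2` → ans = 4
So z = 2

Answer: 2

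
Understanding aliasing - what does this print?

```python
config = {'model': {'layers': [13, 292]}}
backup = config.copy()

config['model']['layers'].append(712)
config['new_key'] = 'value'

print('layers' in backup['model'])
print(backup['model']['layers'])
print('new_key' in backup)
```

Key concept: shallow copy gotcha with nested dict.
Step by step:
`config = {'model': {'layers': [13, 292]}}` → config = {'model': {'layers': [13, 292]}}
`backup = config.copy()` → backup = {'model': {'layers': [13, 292]}}
`config['model']['layers'].append(712)` → config = {'model': {'layers': [13, 292, 712]}}; backup = {'model': {'layers': [13, 292, 712]}}
`config['new_key'] = 'value'` → config = {'model': {'layers': [13, 292, 712]}, 'new_key': 'value'}
`print('layers' in backup['model'])` → prints True
`print(backup['model']['layers'])` → prints [13, 292, 712]
`print('new_key' in backup)` → prints False

Answer:
True
[13, 292, 712]
False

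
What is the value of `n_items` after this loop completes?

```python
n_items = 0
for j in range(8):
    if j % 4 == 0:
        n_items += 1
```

Count numbers divisible by 4 in range(8)
`n_items` takes the values: 0 → 1 → 2

Answer: 2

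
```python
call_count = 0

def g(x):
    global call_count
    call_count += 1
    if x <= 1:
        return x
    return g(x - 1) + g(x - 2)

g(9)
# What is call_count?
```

Calls(x) = 1 + Calls(x-1) + Calls(x-2); Calls(0)=Calls(1)=1. For x=9 this gives 109.

Answer: 109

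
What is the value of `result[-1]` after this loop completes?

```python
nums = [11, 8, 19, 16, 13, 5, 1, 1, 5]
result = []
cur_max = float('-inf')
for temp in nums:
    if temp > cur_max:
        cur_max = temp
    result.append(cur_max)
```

Running max ends at 19
`result` takes the values: [] → [11] → [11, 11] → [11, 11, 19] → [11, 11, 19, 19] → [11, 11, 19, 19, 19] → [11, 11, 19, 19, 19, 19] → [11, 11, 19, 19, 19, 19, 19] → [11, 11, 19, 19, 19, 19, 19, 19] → [11, 11, 19, 19, 19, 19, 19, 19, 19]
So `result[-1]` = 19

Answer: 19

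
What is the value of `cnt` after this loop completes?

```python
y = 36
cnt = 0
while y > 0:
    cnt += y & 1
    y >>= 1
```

Count set bits in 36 (binary: 0b100100)
`cnt` takes the values: 0 → 1 → 2

Answer: 2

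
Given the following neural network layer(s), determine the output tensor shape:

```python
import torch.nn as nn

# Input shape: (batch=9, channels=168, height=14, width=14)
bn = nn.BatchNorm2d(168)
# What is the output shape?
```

Input: (9, 168, 14, 14) -> Output: (9, 168, 14, 14)

Answer: (9, 168, 14, 14)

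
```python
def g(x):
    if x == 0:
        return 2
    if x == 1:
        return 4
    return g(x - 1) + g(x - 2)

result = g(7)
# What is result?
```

Build up from base cases: g(0)=2, g(1)=4, g(2)=6, g(3)=10, g(4)=16, g(5)=26, g(6)=42, ..., g(7)=68

Answer: 68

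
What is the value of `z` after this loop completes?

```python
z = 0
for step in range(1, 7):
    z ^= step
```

XOR of 1 to 6
`z` takes the values: 0 → 1 → 3 → 0 → 4 → 1 → 7

Answer: 7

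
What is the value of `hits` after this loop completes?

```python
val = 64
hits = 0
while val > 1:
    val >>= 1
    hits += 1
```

Count right shifts until 1
`hits` takes the values: 0 → 1 → 2 → 3 → 4 → 5 → 6

Answer: 6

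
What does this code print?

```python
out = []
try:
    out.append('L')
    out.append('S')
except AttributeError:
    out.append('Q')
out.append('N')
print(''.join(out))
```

Execution trace: 'L' (try body) → 'S' (try body, no exception) → 'N' (after the try/except). Output: LSN

Answer: LSN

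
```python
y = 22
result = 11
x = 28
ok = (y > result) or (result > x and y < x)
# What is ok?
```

Trace:
`y = 22` → y = 22
`result = 11` → result = 11
`x = 28` → x = 28
`ok = (y > result) or (result > x and y < x)` → ok = True
So ok = True

Answer: True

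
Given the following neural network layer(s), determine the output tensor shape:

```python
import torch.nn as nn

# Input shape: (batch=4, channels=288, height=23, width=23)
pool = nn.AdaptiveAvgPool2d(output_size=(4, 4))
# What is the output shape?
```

Input: (4, 288, 23, 23) -> Output: (4, 288, 4, 4)

Answer: (4, 288, 4, 4)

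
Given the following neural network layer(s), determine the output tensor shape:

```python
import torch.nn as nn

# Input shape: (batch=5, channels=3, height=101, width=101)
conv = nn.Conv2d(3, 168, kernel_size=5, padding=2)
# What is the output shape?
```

Input: (5, 3, 101, 101) -> Output: (5, 168, 101, 101)

Answer: (5, 168, 101, 101)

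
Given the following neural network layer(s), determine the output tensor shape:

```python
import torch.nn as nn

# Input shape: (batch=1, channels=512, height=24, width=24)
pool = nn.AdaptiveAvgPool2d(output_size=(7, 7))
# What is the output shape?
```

Input: (1, 512, 24, 24) -> Output: (1, 512, 7, 7)

Answer: (1, 512, 7, 7)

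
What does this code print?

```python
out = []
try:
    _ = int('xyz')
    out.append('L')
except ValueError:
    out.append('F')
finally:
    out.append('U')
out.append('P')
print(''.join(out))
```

Execution trace: 'F' (except ValueError) → 'U' (finally) → 'P' (after the try/except). Output: FUP

Answer: FUP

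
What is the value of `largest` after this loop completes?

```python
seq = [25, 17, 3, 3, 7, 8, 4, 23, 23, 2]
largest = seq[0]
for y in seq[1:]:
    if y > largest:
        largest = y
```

Maximum of [25, 17, 3, 3, 7, 8, 4, 23, 23, 2]
`largest` takes the values: 25

Answer: 25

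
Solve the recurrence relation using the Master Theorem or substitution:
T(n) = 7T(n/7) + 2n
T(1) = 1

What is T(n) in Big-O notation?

By Master Theorem: a=7, b=7, f(n)=2n. Since log_7(7) = 1 and f(n) = Θ(n^1), Case 2 applies. T(n) = O(n log n).

Answer: O(n log n)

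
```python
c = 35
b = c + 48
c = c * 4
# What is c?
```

Trace:
`c = 35` → c = 35
`b = c + 48` → b = 83
`c = c * 4` → c = 140
So c = 140

Answer: 140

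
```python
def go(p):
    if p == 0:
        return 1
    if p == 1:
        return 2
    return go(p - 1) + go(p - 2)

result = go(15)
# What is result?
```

Build up from base cases: go(0)=1, go(1)=2, go(2)=3, go(3)=5, go(4)=8, go(5)=13, go(6)=21, ..., go(15)=1597

Answer: 1597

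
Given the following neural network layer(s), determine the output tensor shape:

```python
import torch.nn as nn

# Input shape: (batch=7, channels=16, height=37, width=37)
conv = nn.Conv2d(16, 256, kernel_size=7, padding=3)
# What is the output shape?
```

Input: (7, 16, 37, 37) -> Output: (7, 256, 37, 37)

Answer: (7, 256, 37, 37)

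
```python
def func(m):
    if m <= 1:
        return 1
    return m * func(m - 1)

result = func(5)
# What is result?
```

func(5) = 5 * 4 * 3 * 2 * 1 = 120

Answer: 120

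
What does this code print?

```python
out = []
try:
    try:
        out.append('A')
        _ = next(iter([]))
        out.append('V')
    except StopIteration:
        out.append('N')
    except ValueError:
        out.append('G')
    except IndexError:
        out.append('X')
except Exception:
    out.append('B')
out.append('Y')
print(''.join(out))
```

Execution trace: 'A' (inner try body) → 'N' (inner except StopIteration) → 'Y' (after the try/except). Output: ANY

Answer: ANY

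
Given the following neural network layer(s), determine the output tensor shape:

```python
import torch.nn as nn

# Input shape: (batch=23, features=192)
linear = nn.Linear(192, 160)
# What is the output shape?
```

Input: (23, 192) -> Output: (23, 160)

Answer: (23, 160)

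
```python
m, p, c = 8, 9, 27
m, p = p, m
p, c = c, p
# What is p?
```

Trace:
`m, p, c = 8, 9, 27` → m = 8; p = 9; c = 27
`m, p = p, m` → m = 9; p = 8
`p, c = c, p` → p = 27; c = 8
So p = 27

Answer: 27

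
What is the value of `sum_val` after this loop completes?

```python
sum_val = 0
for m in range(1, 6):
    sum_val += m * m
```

Sum of squares 1² to 5² = 55
`sum_val` takes the values: 0 → 1 → 5 → 14 → 30 → 55

Answer: 55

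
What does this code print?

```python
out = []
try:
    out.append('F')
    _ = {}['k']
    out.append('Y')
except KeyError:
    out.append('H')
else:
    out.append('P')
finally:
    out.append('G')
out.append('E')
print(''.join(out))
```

Execution trace: 'F' (try body) → 'H' (except KeyError) → 'G' (finally) → 'E' (after the try/except). Output: FHGE

Answer: FHGE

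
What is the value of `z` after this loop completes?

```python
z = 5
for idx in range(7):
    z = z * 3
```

Multiply by 3, 7 times: 5 * 3^7 = 10935
`z` takes the values: 5 → 15 → 45 → 135 → 405 → 1215 → 3645 → 10935

Answer: 10935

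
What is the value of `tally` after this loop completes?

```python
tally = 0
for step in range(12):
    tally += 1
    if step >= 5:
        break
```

Loop breaks when step reaches 5, tally is 6
`tally` takes the values: 0 → 1 → 2 → 3 → 4 → 5 → 6

Answer: 6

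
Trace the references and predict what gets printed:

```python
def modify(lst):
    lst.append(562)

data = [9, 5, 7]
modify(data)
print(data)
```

Key concept: function modifies passed list.
Step by step:
`data = [9, 5, 7]` → data = [9, 5, 7]
`modify(data)` → data = [9, 5, 7, 562]
`print(data)` → prints [9, 5, 7, 562]

Answer: [9, 5, 7, 562]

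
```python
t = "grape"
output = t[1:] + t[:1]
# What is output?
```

Trace:
`t = "grape"` → t = 'grape'
`output = t[1:] + t[:1]` → output = 'rapeg'
So output = 'rapeg'

Answer: 'rapeg'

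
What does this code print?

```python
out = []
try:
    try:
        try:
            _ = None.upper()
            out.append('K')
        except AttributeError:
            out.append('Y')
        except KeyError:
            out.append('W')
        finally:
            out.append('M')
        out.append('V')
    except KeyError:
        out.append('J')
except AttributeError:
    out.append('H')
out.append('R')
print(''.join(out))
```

Execution trace: 'Y' (inner except AttributeError) → 'M' (inner finally) → 'V' (try body, no exception) → 'R' (after the try/except). Output: YMVR

Answer: YMVR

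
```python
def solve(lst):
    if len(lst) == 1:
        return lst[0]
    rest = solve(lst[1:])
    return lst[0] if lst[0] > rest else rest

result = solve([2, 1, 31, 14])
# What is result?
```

Recursive max over [2, 1, 31, 14] = 31

Answer: 31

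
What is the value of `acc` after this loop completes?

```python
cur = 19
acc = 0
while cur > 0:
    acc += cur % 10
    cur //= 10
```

Sum digits of 19
`acc` takes the values: 0 → 9 → 10

Answer: 10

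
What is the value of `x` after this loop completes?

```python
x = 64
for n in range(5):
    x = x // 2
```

Halve 5 times: 64 // 2^5 = 2
`x` takes the values: 64 → 32 → 16 → 8 → 4 → 2

Answer: 2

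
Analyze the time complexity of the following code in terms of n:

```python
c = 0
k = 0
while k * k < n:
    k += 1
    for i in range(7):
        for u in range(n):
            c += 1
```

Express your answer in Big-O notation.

Each loop level contributes: √n × 1 × n. Multiplying the contributions gives O(n√n).

Answer: O(n√n)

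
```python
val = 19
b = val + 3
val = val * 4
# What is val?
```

Trace:
`val = 19` → val = 19
`b = val + 3` → b = 22
`val = val * 4` → val = 76
So val = 76

Answer: 76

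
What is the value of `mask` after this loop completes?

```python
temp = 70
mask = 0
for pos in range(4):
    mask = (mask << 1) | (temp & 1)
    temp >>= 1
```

Reverse lowest 4 bits of 70
`mask` takes the values: 0 → 1 → 3 → 6

Answer: 6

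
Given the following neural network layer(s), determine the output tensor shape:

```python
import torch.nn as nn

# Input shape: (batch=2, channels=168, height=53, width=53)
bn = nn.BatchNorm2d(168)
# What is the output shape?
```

Input: (2, 168, 53, 53) -> Output: (2, 168, 53, 53)

Answer: (2, 168, 53, 53)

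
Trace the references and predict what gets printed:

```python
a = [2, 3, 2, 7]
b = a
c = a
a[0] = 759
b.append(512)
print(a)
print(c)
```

Key concept: multiple aliases.
Step by step:
`a = [2, 3, 2, 7]` → a = [2, 3, 2, 7]
`b = a` → b = [2, 3, 2, 7] (same object as a)
`c = a` → c = [2, 3, 2, 7] (same object as a, b)
`a[0] = 759` → a = [759, 3, 2, 7] (same object as b, c); b = [759, 3, 2, 7] (same object as a, c); c = [759, 3, 2, 7] (same object as a, b)
`b.append(512)` → a = [759, 3, 2, 7, 512] (same object as b, c); b = [759, 3, 2, 7, 512] (same object as a, c); c = [759, 3, 2, 7, 512] (same object as a, b)
`print(a)` → prints [759, 3, 2, 7, 512]
`print(c)` → prints [759, 3, 2, 7, 512]

Answer:
[759, 3, 2, 7, 512]
[759, 3, 2, 7, 512]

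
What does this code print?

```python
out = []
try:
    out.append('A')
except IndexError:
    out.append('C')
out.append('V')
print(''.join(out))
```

Execution trace: 'A' (try body, no exception) → 'V' (after the try/except). Output: AV

Answer: AV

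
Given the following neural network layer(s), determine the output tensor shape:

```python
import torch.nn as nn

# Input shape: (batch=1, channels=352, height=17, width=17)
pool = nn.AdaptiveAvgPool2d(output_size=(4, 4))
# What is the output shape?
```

Input: (1, 352, 17, 17) -> Output: (1, 352, 4, 4)

Answer: (1, 352, 4, 4)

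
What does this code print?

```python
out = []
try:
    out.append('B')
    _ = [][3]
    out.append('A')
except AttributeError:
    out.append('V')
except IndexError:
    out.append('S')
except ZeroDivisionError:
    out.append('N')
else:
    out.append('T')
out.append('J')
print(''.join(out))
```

Execution trace: 'B' (try body) → 'S' (except IndexError) → 'J' (after the try/except). Output: BSJ

Answer: BSJ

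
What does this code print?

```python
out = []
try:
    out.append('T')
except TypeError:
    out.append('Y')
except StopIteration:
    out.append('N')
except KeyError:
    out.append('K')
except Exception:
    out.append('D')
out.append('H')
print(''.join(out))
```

Execution trace: 'T' (try body, no exception) → 'H' (after the try/except). Output: TH

Answer: TH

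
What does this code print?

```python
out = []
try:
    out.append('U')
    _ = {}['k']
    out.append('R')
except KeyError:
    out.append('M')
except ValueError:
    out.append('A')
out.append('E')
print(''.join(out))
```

Execution trace: 'U' (try body) → 'M' (except KeyError) → 'E' (after the try/except). Output: UME

Answer: UME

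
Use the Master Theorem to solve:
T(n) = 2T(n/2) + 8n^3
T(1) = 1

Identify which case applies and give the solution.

a=2, b=2, f(n)=8n^3. log_2(2) = 1. Since c=3 > 1 and the regularity condition holds (2(n/2)^3 = (2/2^3)n^3 with 2/2^3 < 1), Case 3 applies: T(n) = Θ(f(n)) = O(n^3).

Answer: O(n^3) - Case 3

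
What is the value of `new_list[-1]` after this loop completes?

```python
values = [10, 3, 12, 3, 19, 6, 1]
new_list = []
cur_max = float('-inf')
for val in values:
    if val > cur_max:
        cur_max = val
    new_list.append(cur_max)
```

Running max ends at 19
`new_list` takes the values: [] → [10] → [10, 10] → [10, 10, 12] → [10, 10, 12, 12] → [10, 10, 12, 12, 19] → [10, 10, 12, 12, 19, 19] → [10, 10, 12, 12, 19, 19, 19]
So `new_list[-1]` = 19

Answer: 19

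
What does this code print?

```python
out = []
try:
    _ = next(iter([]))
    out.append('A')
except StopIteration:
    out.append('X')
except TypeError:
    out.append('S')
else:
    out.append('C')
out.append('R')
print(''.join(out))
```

Execution trace: 'X' (except StopIteration) → 'R' (after the try/except). Output: XR

Answer: XR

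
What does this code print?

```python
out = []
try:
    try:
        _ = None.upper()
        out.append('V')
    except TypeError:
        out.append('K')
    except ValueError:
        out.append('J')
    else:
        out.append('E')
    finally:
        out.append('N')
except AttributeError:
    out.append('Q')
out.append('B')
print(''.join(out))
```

Execution trace: 'N' (finally) → 'Q' (outer except AttributeError) → 'B' (after the try/except). Output: NQB

Answer: NQB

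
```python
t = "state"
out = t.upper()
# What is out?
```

Trace:
`t = "state"` → t = 'state'
`out = t.upper()` → out = 'STATE'
So out = 'STATE'

Answer: 'STATE'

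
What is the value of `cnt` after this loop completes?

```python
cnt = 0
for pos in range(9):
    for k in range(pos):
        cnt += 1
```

Triangle number: 0+1+2+...+8
`cnt` takes the values: 0 → 1 → 2 → 3 → 4 → 5 → 6 → 7 → 8 → 9 → 10 → 11 → 12 → 13 → 14 → 15 → 16 → 17 → 18 → 19 → 20 → 21 → 22 → 23 → 24 → 25 → 26 → 27 → 28 → 29 → 30 → 31 → 32 → 33 → 34 → 35 → 36

Answer: 36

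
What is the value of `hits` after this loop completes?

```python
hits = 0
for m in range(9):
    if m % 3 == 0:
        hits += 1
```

Count numbers divisible by 3 in range(9)
`hits` takes the values: 0 → 1 → 2 → 3

Answer: 3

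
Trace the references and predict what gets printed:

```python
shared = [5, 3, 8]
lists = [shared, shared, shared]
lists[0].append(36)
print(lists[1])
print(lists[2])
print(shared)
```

Key concept: list of same reference.
Step by step:
`shared = [5, 3, 8]` → shared = [5, 3, 8]
`lists = [shared, shared, shared]` → lists = [[5, 3, 8], [5, 3, 8], [5, 3, 8]]
`lists[0].append(36)` → shared = [5, 3, 8, 36]; lists = [[5, 3, 8, 36], [5, 3, 8, 36], [5, 3, 8, 36]]
`print(lists[1])` → prints [5, 3, 8, 36]
`print(lists[2])` → prints [5, 3, 8, 36]
`print(shared)` → prints [5, 3, 8, 36]

Answer:
[5, 3, 8, 36]
[5, 3, 8, 36]
[5, 3, 8, 36]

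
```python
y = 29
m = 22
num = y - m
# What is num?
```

Trace:
`y = 29` → y = 29
`m = 22` → m = 22
`num = y - m` → num = 7
So num = 7

Answer: 7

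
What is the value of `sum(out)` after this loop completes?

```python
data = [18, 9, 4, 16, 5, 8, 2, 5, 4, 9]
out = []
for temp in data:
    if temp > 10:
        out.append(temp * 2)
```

Sum of doubled values > 10
`out` takes the values: [] → [36] → [36, 32]
So `sum(out)` = 68

Answer: 68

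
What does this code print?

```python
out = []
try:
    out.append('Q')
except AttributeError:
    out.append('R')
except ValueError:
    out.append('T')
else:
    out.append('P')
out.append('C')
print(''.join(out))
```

Execution trace: 'Q' (try body, no exception) → 'P' (else) → 'C' (after the try/except). Output: QPC

Answer: QPC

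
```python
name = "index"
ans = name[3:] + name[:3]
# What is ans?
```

Trace:
`name = "index"` → name = 'index'
`ans = name[3:] + name[:3]` → ans = 'exind'
So ans = 'exind'

Answer: 'exind'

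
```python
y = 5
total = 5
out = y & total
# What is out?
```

Trace:
`y = 5` → y = 5
`total = 5` → total = 5
`out = y & total` → out = 5
So out = 5

Answer: 5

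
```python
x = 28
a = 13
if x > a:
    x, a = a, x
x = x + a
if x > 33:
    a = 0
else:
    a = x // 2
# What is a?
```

Trace:
`x = 28` → x = 28
`a = 13` → a = 13
`if x > a: ...` → x > a is True → x = 13; a = 28
`x = x + a` → x = 41
`if x > 33: ...` → x > 33 is True → a = 0
So a = 0

Answer: 0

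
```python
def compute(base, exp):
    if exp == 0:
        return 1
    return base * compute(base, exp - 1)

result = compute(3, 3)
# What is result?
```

compute(3, 3) = 3 * 3 * 3 = 27

Answer: 27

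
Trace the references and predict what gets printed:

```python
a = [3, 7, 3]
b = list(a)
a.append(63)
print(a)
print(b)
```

Key concept: list() constructor creates copy.
Step by step:
`a = [3, 7, 3]` → a = [3, 7, 3]
`b = list(a)` → b = [3, 7, 3]
`a.append(63)` → a = [3, 7, 3, 63]
`print(a)` → prints [3, 7, 3, 63]
`print(b)` → prints [3, 7, 3]

Answer:
[3, 7, 3, 63]
[3, 7, 3]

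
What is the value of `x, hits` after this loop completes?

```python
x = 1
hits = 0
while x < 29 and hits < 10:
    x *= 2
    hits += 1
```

Double until >= 29 or 10 iterations
`x, hits` takes the values: (1, 0) → (2, 0) → (2, 1) → (4, 1) → (4, 2) → (8, 2) → (8, 3) → (16, 3) → (16, 4) → (32, 4) → (32, 5)

Answer: 32, 5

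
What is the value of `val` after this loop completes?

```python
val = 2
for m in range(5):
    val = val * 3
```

Multiply by 3, 5 times: 2 * 3^5 = 486
`val` takes the values: 2 → 6 → 18 → 54 → 162 → 486

Answer: 486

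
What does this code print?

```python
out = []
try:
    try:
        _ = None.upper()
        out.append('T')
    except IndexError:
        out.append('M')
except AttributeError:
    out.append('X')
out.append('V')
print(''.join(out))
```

Execution trace: 'X' (outer except AttributeError) → 'V' (after the try/except). Output: XV

Answer: XV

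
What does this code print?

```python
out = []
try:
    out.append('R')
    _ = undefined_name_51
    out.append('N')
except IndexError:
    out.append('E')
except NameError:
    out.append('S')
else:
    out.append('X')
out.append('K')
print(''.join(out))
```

Execution trace: 'R' (try body) → 'S' (except NameError) → 'K' (after the try/except). Output: RSK

Answer: RSK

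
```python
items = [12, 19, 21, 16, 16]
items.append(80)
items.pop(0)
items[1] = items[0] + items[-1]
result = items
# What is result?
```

Trace:
`items = [12, 19, 21, 16, 16]` → items = [12, 19, 21, 16, 16]
`items.append(80)` → items = [12, 19, 21, 16, 16, 80]
`items.pop(0)` → items = [19, 21, 16, 16, 80]
`items[1] = items[0] + items[-1]` → items = [19, 99, 16, 16, 80]
`result = items` → result = [19, 99, 16, 16, 80]
So result = [19, 99, 16, 16, 80]

Answer: [19, 99, 16, 16, 80]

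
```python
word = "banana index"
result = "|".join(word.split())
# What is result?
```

Trace:
`word = "banana index"` → word = 'banana index'
`result = "|".join(word.split())` → result = 'banana|index'
So result = 'banana|index'

Answer: 'banana|index'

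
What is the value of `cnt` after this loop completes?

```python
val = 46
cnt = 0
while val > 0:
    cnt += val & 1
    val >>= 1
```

Count set bits in 46 (binary: 0b101110)
`cnt` takes the values: 0 → 1 → 2 → 3 → 4

Answer: 4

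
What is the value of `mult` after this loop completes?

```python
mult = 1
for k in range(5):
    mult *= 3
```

3^5 = 243
`mult` takes the values: 1 → 3 → 9 → 27 → 81 → 243

Answer: 243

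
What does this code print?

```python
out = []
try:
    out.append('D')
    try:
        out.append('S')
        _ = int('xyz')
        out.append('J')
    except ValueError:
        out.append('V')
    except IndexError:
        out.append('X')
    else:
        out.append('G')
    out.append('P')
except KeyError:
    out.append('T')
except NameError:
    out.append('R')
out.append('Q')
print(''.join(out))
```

Execution trace: 'D' (try body) → 'S' (inner try body) → 'V' (inner except ValueError) → 'P' (try body, no exception) → 'Q' (after the try/except). Output: DSVPQ

Answer: DSVPQ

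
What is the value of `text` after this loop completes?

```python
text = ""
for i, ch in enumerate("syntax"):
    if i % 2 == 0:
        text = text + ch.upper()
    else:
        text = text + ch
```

Uppercase even positions in 'syntax'
`text` takes the values: "" → "S" → "Sy" → "SyN" → "SyNt" → "SyNtA" → "SyNtAx"

Answer: "SyNtAx"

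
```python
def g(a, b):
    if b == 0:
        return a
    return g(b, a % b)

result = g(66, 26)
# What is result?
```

g(66, 26) -> g(26, 14) -> g(14, 12) -> g(12, 2) -> g(2, 0) -> 2

Answer: 2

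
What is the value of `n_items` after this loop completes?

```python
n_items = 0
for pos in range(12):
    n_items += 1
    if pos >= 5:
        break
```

Loop breaks when pos reaches 5, n_items is 6
`n_items` takes the values: 0 → 1 → 2 → 3 → 4 → 5 → 6

Answer: 6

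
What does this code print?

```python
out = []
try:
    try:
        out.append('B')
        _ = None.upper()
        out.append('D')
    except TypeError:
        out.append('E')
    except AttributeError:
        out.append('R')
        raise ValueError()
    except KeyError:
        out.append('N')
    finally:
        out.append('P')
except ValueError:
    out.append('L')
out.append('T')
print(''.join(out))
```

Execution trace: 'B' (inner try body) → 'R' (inner except AttributeError) → 'P' (inner finally) → 'L' (outer except ValueError) → 'T' (after the try/except). Output: BRPLT

Answer: BRPLT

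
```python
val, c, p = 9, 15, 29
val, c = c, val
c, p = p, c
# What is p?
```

Trace:
`val, c, p = 9, 15, 29` → val = 9; c = 15; p = 29
`val, c = c, val` → val = 15; c = 9
`c, p = p, c` → c = 29; p = 9
So p = 9

Answer: 9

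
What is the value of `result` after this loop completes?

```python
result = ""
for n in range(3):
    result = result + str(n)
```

Concatenate digits 0 to 2
`result` takes the values: "" → "0" → "01" → "012"

Answer: "012"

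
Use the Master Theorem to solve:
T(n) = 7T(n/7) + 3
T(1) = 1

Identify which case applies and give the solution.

a=7, b=7, f(n)=3. log_7(7) = 1. Since c=0 < 1, Case 1 applies: T(n) = Θ(n^log_b(a)) = O(n).

Answer: O(n) - Case 1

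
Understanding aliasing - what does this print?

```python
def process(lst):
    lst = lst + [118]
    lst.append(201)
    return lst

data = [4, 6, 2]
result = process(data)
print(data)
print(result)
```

Key concept: rebinding parameter vs mutation.
Step by step:
`data = [4, 6, 2]` → data = [4, 6, 2]
`result = process(data)` → result = [4, 6, 2, 118, 201]
`print(data)` → prints [4, 6, 2]
`print(result)` → prints [4, 6, 2, 118, 201]

Answer:
[4, 6, 2]
[4, 6, 2, 118, 201]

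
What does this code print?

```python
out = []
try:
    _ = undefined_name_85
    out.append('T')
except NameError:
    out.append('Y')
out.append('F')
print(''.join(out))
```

Execution trace: 'Y' (except NameError) → 'F' (after the try/except). Output: YF

Answer: YF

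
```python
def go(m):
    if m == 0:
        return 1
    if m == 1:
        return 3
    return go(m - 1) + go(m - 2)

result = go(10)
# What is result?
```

Build up from base cases: go(0)=1, go(1)=3, go(2)=4, go(3)=7, go(4)=11, go(5)=18, go(6)=29, ..., go(10)=199

Answer: 199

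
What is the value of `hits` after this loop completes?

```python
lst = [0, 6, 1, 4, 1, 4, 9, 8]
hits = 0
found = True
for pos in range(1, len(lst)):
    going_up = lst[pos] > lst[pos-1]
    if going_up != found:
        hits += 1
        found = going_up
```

Count direction changes in [0, 6, 1, 4, 1, 4, 9, 8]
`hits` takes the values: 0 → 1 → 2 → 3 → 4 → 5

Answer: 5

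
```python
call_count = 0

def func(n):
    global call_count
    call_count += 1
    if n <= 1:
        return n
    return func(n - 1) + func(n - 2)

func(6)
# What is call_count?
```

Calls(n) = 1 + Calls(n-1) + Calls(n-2); Calls(0)=Calls(1)=1. For n=6 this gives 25.

Answer: 25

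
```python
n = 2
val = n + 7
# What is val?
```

Trace:
`n = 2` → n = 2
`val = n + 7` → val = 9
So val = 9

Answer: 9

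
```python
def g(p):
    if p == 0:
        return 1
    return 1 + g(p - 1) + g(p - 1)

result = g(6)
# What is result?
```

g(p) = 1 + 2·g(p-1), g(0)=1. Closed form: (1+1)·2^6 - 1 = 127.

Answer: 127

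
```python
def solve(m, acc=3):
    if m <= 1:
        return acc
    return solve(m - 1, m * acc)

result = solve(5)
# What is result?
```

Accumulator trace (n, acc): (5, 3) -> (4, 15) -> (3, 60) -> (2, 180) -> (1, 360) -> return 360

Answer: 360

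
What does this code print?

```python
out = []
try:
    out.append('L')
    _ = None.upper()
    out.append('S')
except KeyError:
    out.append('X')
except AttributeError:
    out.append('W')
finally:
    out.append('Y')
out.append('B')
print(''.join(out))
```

Execution trace: 'L' (try body) → 'W' (except AttributeError) → 'Y' (finally) → 'B' (after the try/except). Output: LWYB

Answer: LWYB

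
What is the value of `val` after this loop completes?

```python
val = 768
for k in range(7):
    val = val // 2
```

Halve 7 times: 768 // 2^7 = 6
`val` takes the values: 768 → 384 → 192 → 96 → 48 → 24 → 12 → 6

Answer: 6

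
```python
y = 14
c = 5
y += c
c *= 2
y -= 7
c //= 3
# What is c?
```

Trace:
`y = 14` → y = 14
`c = 5` → c = 5
`y += c` → y = 19
`c *= 2` → c = 10
`y -= 7` → y = 12
`c //= 3` → c = 3
So c = 3

Answer: 3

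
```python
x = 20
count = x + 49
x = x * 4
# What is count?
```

Trace:
`x = 20` → x = 20
`count = x + 49` → count = 69
`x = x * 4` → x = 80
So count = 69

Answer: 69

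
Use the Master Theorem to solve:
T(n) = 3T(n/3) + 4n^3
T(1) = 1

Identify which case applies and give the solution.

a=3, b=3, f(n)=4n^3. log_3(3) = 1. Since c=3 > 1 and the regularity condition holds (3(n/3)^3 = (3/3^3)n^3 with 3/3^3 < 1), Case 3 applies: T(n) = Θ(f(n)) = O(n^3).

Answer: O(n^3) - Case 3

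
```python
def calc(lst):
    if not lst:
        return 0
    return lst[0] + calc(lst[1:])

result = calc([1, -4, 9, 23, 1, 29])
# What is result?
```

1 + (-4) + 9 + 23 + 1 + 29 + 0 = 59

Answer: 59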